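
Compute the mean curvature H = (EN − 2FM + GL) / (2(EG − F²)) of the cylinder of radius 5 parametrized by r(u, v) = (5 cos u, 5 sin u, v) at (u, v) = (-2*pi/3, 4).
H = -1/10

With E = 25, F = 0, G = 1, L = -5, M = 0, N = 0, assemble
  H = (EN − 2FM + GL) / (2(EG − F²)) = -1/10.
At (u, v) = (-2*pi/3, 4): H = -1/10.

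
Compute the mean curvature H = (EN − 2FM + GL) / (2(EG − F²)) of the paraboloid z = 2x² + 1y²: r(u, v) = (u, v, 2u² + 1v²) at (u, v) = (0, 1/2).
H = 5*sqrt(2)/4

With E = 16*u^2 + 1, F = 8*u*v, G = 4*v^2 + 1, L = 4/sqrt(16*u^2 + 4*v^2 + 1), M = 0, N = 2/sqrt(16*u^2 + 4*v^2 + 1), assemble
  H = (EN − 2FM + GL) / (2(EG − F²)) = (16*u^2 + 8*v^2 + 3)/(16*u^2 + 4*v^2 + 1)^(3/2).
At (u, v) = (0, 1/2): H = 5*sqrt(2)/4.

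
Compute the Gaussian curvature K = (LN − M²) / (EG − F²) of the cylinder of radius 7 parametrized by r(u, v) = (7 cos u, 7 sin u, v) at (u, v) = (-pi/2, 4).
K = 0

Coefficients of the first fundamental form: E = 49, F = 0, G = 1.
Coefficients of the second fundamental form: L = -7, M = 0, N = 0.
Assemble K = (LN − M²)/(EG − F²) = 0. At (u, v) = (-pi/2, 4): K = 0.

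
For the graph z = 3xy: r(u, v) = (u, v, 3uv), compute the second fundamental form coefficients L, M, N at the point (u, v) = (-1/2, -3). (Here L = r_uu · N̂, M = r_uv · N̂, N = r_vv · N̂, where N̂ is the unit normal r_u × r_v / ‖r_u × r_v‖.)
L = 0;  M = 6*sqrt(337)/337;  N = 0

Compute the unit normal N̂(u, v) = (-3*v/sqrt(9*u^2 + 9*v^2 + 1), -3*u/sqrt(9*u^2 + 9*v^2 + 1), 1/sqrt(9*u^2 + 9*v^2 + 1)), and the second partials r_uu, r_uv, r_vv. Take dot products:
  L(u, v) = r_uu · N̂ = 0,
  M(u, v) = r_uv · N̂ = 3/sqrt(9*u^2 + 9*v^2 + 1),
  N(u, v) = r_vv · N̂ = 0.
Evaluating at (u, v) = (-1/2, -3):
  L = 0, M = 6*sqrt(337)/337, N = 0.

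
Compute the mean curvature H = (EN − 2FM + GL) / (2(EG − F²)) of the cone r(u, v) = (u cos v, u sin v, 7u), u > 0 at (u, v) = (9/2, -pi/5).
H = 7*sqrt(2)/90

With E = 50, F = 0, G = u^2, L = 0, M = 0, N = 7*sqrt(2)*u^2/(10*Abs(u)), assemble
  H = (EN − 2FM + GL) / (2(EG − F²)) = 7*sqrt(2)/(20*Abs(u)).
At (u, v) = (9/2, -pi/5): H = 7*sqrt(2)/90.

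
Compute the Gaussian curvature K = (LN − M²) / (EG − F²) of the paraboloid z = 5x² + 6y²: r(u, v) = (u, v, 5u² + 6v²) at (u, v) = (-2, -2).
K = 120/954529

Coefficients of the first fundamental form: E = 100*u^2 + 1, F = 120*u*v, G = 144*v^2 + 1.
Coefficients of the second fundamental form: L = 10/sqrt(100*u^2 + 144*v^2 + 1), M = 0, N = 12/sqrt(100*u^2 + 144*v^2 + 1).
Assemble K = (LN − M²)/(EG − F²) = 120/(10000*u^4 + 28800*u^2*v^2 + 200*u^2 + 20736*v^4 + 288*v^2 + 1). At (u, v) = (-2, -2): K = 120/954529.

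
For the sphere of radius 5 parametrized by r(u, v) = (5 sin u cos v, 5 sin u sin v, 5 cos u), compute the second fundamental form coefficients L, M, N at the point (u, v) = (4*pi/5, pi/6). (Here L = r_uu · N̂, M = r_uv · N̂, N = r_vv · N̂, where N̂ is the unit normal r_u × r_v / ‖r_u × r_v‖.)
L = -5;  M = 0;  N = -25/8 + 5*sqrt(5)/8

Compute the unit normal N̂(u, v) = (sin(u)^2*cos(v)/Abs(sin(u)), sin(u)^2*sin(v)/Abs(sin(u)), sin(2*u)/(2*Abs(sin(u)))), and the second partials r_uu, r_uv, r_vv. Take dot products:
  L(u, v) = r_uu · N̂ = -5*sin(u)/Abs(sin(u)),
  M(u, v) = r_uv · N̂ = 0,
  N(u, v) = r_vv · N̂ = -5*sin(u)^3/Abs(sin(u)).
Evaluating at (u, v) = (4*pi/5, pi/6):
  L = -5, M = 0, N = -25/8 + 5*sqrt(5)/8.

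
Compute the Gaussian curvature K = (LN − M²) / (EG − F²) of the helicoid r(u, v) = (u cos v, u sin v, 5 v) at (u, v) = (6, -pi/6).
K = -25/3721

Coefficients of the first fundamental form: E = 1, F = 0, G = u^2 + 25.
Coefficients of the second fundamental form: L = 0, M = -5/sqrt(u^2 + 25), N = 0.
Assemble K = (LN − M²)/(EG − F²) = -25/(u^2 + 25)^2. At (u, v) = (6, -pi/6): K = -25/3721.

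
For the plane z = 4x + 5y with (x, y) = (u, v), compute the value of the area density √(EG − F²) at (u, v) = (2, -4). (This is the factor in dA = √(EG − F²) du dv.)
√(EG − F²)|_{(2, -4)} = sqrt(42)

E = 17, F = 20, G = 26, so EG − F² = 42. Taking the positive square root: √(EG − F²) = sqrt(42). At (u, v) = (2, -4): sqrt(42).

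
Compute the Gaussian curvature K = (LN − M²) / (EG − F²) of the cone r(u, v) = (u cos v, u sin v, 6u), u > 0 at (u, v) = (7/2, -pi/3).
K = 0

Coefficients of the first fundamental form: E = 37, F = 0, G = u^2.
Coefficients of the second fundamental form: L = 0, M = 0, N = 6*sqrt(37)*u^2/(37*Abs(u)).
Assemble K = (LN − M²)/(EG − F²) = 0. At (u, v) = (7/2, -pi/3): K = 0.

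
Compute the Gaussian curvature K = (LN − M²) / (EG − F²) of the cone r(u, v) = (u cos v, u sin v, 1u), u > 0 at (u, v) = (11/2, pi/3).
K = 0

Coefficients of the first fundamental form: E = 2, F = 0, G = u^2.
Coefficients of the second fundamental form: L = 0, M = 0, N = sqrt(2)*u^2/(2*Abs(u)).
Assemble K = (LN − M²)/(EG − F²) = 0. At (u, v) = (11/2, pi/3): K = 0.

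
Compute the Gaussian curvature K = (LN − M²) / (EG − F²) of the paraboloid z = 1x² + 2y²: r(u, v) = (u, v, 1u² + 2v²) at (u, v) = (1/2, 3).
K = 2/5329

Coefficients of the first fundamental form: E = 4*u^2 + 1, F = 8*u*v, G = 16*v^2 + 1.
Coefficients of the second fundamental form: L = 2/sqrt(4*u^2 + 16*v^2 + 1), M = 0, N = 4/sqrt(4*u^2 + 16*v^2 + 1).
Assemble K = (LN − M²)/(EG − F²) = 8/(16*u^4 + 128*u^2*v^2 + 8*u^2 + 256*v^4 + 32*v^2 + 1). At (u, v) = (1/2, 3): K = 2/5329.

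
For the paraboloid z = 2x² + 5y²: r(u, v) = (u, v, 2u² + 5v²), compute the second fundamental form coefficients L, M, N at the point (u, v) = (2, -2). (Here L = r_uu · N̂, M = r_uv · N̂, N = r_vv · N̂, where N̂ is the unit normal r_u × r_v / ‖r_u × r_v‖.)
L = 4*sqrt(465)/465;  M = 0;  N = 2*sqrt(465)/93

Compute the unit normal N̂(u, v) = (-4*u/sqrt(16*u^2 + 100*v^2 + 1), -10*v/sqrt(16*u^2 + 100*v^2 + 1), 1/sqrt(16*u^2 + 100*v^2 + 1)), and the second partials r_uu, r_uv, r_vv. Take dot products:
  L(u, v) = r_uu · N̂ = 4/sqrt(16*u^2 + 100*v^2 + 1),
  M(u, v) = r_uv · N̂ = 0,
  N(u, v) = r_vv · N̂ = 10/sqrt(16*u^2 + 100*v^2 + 1).
Evaluating at (u, v) = (2, -2):
  L = 4*sqrt(465)/465, M = 0, N = 2*sqrt(465)/93.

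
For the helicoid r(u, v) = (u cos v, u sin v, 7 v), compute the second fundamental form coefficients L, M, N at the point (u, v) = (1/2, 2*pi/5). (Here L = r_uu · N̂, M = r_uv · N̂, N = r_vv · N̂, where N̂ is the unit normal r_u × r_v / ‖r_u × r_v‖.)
L = 0;  M = -14*sqrt(197)/197;  N = 0

Compute the unit normal N̂(u, v) = (7*sin(v)/sqrt(u^2 + 49), -7*cos(v)/sqrt(u^2 + 49), u/sqrt(u^2 + 49)), and the second partials r_uu, r_uv, r_vv. Take dot products:
  L(u, v) = r_uu · N̂ = 0,
  M(u, v) = r_uv · N̂ = -7/sqrt(u^2 + 49),
  N(u, v) = r_vv · N̂ = 0.
Evaluating at (u, v) = (1/2, 2*pi/5):
  L = 0, M = -14*sqrt(197)/197, N = 0.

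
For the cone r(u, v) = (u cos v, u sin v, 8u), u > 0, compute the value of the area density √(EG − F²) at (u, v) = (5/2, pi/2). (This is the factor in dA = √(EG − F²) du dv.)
√(EG − F²)|_{(5/2, pi/2)} = 5*sqrt(65)/2

E = 65, F = 0, G = u^2, so EG − F² = 65*u^2. Taking the positive square root: √(EG − F²) = sqrt(65)*Abs(u). At (u, v) = (5/2, pi/2): 5*sqrt(65)/2.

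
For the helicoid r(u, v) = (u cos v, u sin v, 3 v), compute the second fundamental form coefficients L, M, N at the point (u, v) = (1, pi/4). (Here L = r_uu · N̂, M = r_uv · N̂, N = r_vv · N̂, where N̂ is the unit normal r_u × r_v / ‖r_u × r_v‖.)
L = 0;  M = -3*sqrt(10)/10;  N = 0

Compute the unit normal N̂(u, v) = (3*sin(v)/sqrt(u^2 + 9), -3*cos(v)/sqrt(u^2 + 9), u/sqrt(u^2 + 9)), and the second partials r_uu, r_uv, r_vv. Take dot products:
  L(u, v) = r_uu · N̂ = 0,
  M(u, v) = r_uv · N̂ = -3/sqrt(u^2 + 9),
  N(u, v) = r_vv · N̂ = 0.
Evaluating at (u, v) = (1, pi/4):
  L = 0, M = -3*sqrt(10)/10, N = 0.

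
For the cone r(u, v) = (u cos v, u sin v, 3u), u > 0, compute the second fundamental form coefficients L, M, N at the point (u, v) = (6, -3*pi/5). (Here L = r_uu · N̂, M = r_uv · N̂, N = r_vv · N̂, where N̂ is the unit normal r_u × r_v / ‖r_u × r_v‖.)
L = 0;  M = 0;  N = 9*sqrt(10)/5

Compute the unit normal N̂(u, v) = (-3*sqrt(10)*u*cos(v)/(10*Abs(u)), -3*sqrt(10)*u*sin(v)/(10*Abs(u)), sqrt(10)*u/(10*Abs(u))), and the second partials r_uu, r_uv, r_vv. Take dot products:
  L(u, v) = r_uu · N̂ = 0,
  M(u, v) = r_uv · N̂ = 0,
  N(u, v) = r_vv · N̂ = 3*sqrt(10)*u^2/(10*Abs(u)).
Evaluating at (u, v) = (6, -3*pi/5):
  L = 0, M = 0, N = 9*sqrt(10)/5.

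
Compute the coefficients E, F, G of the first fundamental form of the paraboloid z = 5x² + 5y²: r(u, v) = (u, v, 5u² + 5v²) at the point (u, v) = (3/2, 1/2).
E = 226;  F = 75;  G = 26

Partials: r_u = (1, 0, 10*u), r_v = (0, 1, 10*v). As functions of (u, v):
  E = r_u · r_u = 100*u^2 + 1,
  F = r_u · r_v = 100*u*v,
  G = r_v · r_v = 100*v^2 + 1.
Evaluating at (u, v) = (3/2, 1/2): E = 226, F = 75, G = 26.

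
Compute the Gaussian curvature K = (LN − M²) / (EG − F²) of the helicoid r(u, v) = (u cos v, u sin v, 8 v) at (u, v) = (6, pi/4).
K = -4/625

Coefficients of the first fundamental form: E = 1, F = 0, G = u^2 + 64.
Coefficients of the second fundamental form: L = 0, M = -8/sqrt(u^2 + 64), N = 0.
Assemble K = (LN − M²)/(EG − F²) = -64/(u^2 + 64)^2. At (u, v) = (6, pi/4): K = -4/625.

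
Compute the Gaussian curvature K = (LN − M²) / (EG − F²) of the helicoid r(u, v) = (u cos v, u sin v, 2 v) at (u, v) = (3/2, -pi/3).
K = -64/625

Coefficients of the first fundamental form: E = 1, F = 0, G = u^2 + 4.
Coefficients of the second fundamental form: L = 0, M = -2/sqrt(u^2 + 4), N = 0.
Assemble K = (LN − M²)/(EG − F²) = -4/(u^2 + 4)^2. At (u, v) = (3/2, -pi/3): K = -64/625.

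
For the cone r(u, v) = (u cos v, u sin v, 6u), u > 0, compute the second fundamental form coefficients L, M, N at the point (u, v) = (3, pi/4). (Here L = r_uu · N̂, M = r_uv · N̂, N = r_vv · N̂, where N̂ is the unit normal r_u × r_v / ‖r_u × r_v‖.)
L = 0;  M = 0;  N = 18*sqrt(37)/37

Compute the unit normal N̂(u, v) = (-6*sqrt(37)*u*cos(v)/(37*Abs(u)), -6*sqrt(37)*u*sin(v)/(37*Abs(u)), sqrt(37)*u/(37*Abs(u))), and the second partials r_uu, r_uv, r_vv. Take dot products:
  L(u, v) = r_uu · N̂ = 0,
  M(u, v) = r_uv · N̂ = 0,
  N(u, v) = r_vv · N̂ = 6*sqrt(37)*u^2/(37*Abs(u)).
Evaluating at (u, v) = (3, pi/4):
  L = 0, M = 0, N = 18*sqrt(37)/37.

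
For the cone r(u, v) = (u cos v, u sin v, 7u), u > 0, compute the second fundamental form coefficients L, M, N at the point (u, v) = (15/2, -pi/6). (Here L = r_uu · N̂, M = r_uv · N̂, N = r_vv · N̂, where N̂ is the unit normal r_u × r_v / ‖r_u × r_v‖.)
L = 0;  M = 0;  N = 21*sqrt(2)/4

Compute the unit normal N̂(u, v) = (-7*sqrt(2)*u*cos(v)/(10*Abs(u)), -7*sqrt(2)*u*sin(v)/(10*Abs(u)), sqrt(2)*u/(10*Abs(u))), and the second partials r_uu, r_uv, r_vv. Take dot products:
  L(u, v) = r_uu · N̂ = 0,
  M(u, v) = r_uv · N̂ = 0,
  N(u, v) = r_vv · N̂ = 7*sqrt(2)*u^2/(10*Abs(u)).
Evaluating at (u, v) = (15/2, -pi/6):
  L = 0, M = 0, N = 21*sqrt(2)/4.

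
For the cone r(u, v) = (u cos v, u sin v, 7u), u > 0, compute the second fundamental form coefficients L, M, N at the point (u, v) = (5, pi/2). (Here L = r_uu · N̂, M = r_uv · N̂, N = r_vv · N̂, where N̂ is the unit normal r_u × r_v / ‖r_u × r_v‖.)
L = 0;  M = 0;  N = 7*sqrt(2)/2

Compute the unit normal N̂(u, v) = (-7*sqrt(2)*u*cos(v)/(10*Abs(u)), -7*sqrt(2)*u*sin(v)/(10*Abs(u)), sqrt(2)*u/(10*Abs(u))), and the second partials r_uu, r_uv, r_vv. Take dot products:
  L(u, v) = r_uu · N̂ = 0,
  M(u, v) = r_uv · N̂ = 0,
  N(u, v) = r_vv · N̂ = 7*sqrt(2)*u^2/(10*Abs(u)).
Evaluating at (u, v) = (5, pi/2):
  L = 0, M = 0, N = 7*sqrt(2)/2.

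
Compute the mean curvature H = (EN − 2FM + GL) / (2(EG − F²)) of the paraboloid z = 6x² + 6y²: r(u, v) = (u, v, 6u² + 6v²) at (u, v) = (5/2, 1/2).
H = 5628*sqrt(937)/877969

With E = 144*u^2 + 1, F = 144*u*v, G = 144*v^2 + 1, L = 12/sqrt(144*u^2 + 144*v^2 + 1), M = 0, N = 12/sqrt(144*u^2 + 144*v^2 + 1), assemble
  H = (EN − 2FM + GL) / (2(EG − F²)) = 12*(72*u^2 + 72*v^2 + 1)/(144*u^2 + 144*v^2 + 1)^(3/2).
At (u, v) = (5/2, 1/2): H = 5628*sqrt(937)/877969.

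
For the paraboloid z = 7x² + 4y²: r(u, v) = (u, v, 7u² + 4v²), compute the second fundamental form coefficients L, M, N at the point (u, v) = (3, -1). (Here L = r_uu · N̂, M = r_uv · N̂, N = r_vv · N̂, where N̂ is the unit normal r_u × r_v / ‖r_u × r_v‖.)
L = 14*sqrt(1829)/1829;  M = 0;  N = 8*sqrt(1829)/1829

Compute the unit normal N̂(u, v) = (-14*u/sqrt(196*u^2 + 64*v^2 + 1), -8*v/sqrt(196*u^2 + 64*v^2 + 1), 1/sqrt(196*u^2 + 64*v^2 + 1)), and the second partials r_uu, r_uv, r_vv. Take dot products:
  L(u, v) = r_uu · N̂ = 14/sqrt(196*u^2 + 64*v^2 + 1),
  M(u, v) = r_uv · N̂ = 0,
  N(u, v) = r_vv · N̂ = 8/sqrt(196*u^2 + 64*v^2 + 1).
Evaluating at (u, v) = (3, -1):
  L = 14*sqrt(1829)/1829, M = 0, N = 8*sqrt(1829)/1829.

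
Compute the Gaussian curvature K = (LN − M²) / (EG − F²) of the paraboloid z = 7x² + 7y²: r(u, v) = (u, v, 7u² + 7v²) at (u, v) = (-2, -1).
K = 196/962361

Coefficients of the first fundamental form: E = 196*u^2 + 1, F = 196*u*v, G = 196*v^2 + 1.
Coefficients of the second fundamental form: L = 14/sqrt(196*u^2 + 196*v^2 + 1), M = 0, N = 14/sqrt(196*u^2 + 196*v^2 + 1).
Assemble K = (LN − M²)/(EG − F²) = 196/(38416*u^4 + 76832*u^2*v^2 + 392*u^2 + 38416*v^4 + 392*v^2 + 1). At (u, v) = (-2, -1): K = 196/962361.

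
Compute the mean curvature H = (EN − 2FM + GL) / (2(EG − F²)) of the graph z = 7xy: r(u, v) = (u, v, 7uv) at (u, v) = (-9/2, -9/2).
H = -27783*sqrt(22)/1659878

With E = 49*v^2 + 1, F = 49*u*v, G = 49*u^2 + 1, L = 0, M = 7/sqrt(49*u^2 + 49*v^2 + 1), N = 0, assemble
  H = (EN − 2FM + GL) / (2(EG − F²)) = -343*u*v/(49*u^2 + 49*v^2 + 1)^(3/2).
At (u, v) = (-9/2, -9/2): H = -27783*sqrt(22)/1659878.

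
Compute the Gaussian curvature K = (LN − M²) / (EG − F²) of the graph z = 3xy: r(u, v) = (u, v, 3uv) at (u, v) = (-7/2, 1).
K = -144/231361

Coefficients of the first fundamental form: E = 9*v^2 + 1, F = 9*u*v, G = 9*u^2 + 1.
Coefficients of the second fundamental form: L = 0, M = 3/sqrt(9*u^2 + 9*v^2 + 1), N = 0.
Assemble K = (LN − M²)/(EG − F²) = -9/(81*u^4 + 162*u^2*v^2 + 18*u^2 + 81*v^4 + 18*v^2 + 1). At (u, v) = (-7/2, 1): K = -144/231361.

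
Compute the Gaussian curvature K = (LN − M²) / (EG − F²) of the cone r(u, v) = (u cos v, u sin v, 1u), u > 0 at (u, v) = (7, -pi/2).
K = 0

Coefficients of the first fundamental form: E = 2, F = 0, G = u^2.
Coefficients of the second fundamental form: L = 0, M = 0, N = sqrt(2)*u^2/(2*Abs(u)).
Assemble K = (LN − M²)/(EG − F²) = 0. At (u, v) = (7, -pi/2): K = 0.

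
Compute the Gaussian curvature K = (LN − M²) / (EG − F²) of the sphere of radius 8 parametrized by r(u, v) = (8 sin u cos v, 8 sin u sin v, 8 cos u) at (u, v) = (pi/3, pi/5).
K = 1/64

Coefficients of the first fundamental form: E = 64, F = 0, G = 64*sin(u)^2.
Coefficients of the second fundamental form: L = -8*sin(u)/Abs(sin(u)), M = 0, N = -8*sin(u)^3/Abs(sin(u)).
Assemble K = (LN − M²)/(EG − F²) = 1/64. At (u, v) = (pi/3, pi/5): K = 1/64.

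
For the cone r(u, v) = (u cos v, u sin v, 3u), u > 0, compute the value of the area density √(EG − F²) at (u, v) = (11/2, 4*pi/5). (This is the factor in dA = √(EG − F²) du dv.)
√(EG − F²)|_{(11/2, 4*pi/5)} = 11*sqrt(10)/2

E = 10, F = 0, G = u^2, so EG − F² = 10*u^2. Taking the positive square root: √(EG − F²) = sqrt(10)*Abs(u). At (u, v) = (11/2, 4*pi/5): 11*sqrt(10)/2.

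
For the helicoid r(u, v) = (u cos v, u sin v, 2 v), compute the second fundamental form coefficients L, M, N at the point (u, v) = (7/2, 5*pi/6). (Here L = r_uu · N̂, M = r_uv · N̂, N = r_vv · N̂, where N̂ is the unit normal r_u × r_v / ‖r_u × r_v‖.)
L = 0;  M = -4*sqrt(65)/65;  N = 0

Compute the unit normal N̂(u, v) = (2*sin(v)/sqrt(u^2 + 4), -2*cos(v)/sqrt(u^2 + 4), u/sqrt(u^2 + 4)), and the second partials r_uu, r_uv, r_vv. Take dot products:
  L(u, v) = r_uu · N̂ = 0,
  M(u, v) = r_uv · N̂ = -2/sqrt(u^2 + 4),
  N(u, v) = r_vv · N̂ = 0.
Evaluating at (u, v) = (7/2, 5*pi/6):
  L = 0, M = -4*sqrt(65)/65, N = 0.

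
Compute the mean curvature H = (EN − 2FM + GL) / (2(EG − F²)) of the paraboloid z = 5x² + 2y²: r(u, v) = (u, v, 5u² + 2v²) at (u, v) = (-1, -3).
H = 927*sqrt(5)/8575

With E = 100*u^2 + 1, F = 40*u*v, G = 16*v^2 + 1, L = 10/sqrt(100*u^2 + 16*v^2 + 1), M = 0, N = 4/sqrt(100*u^2 + 16*v^2 + 1), assemble
  H = (EN − 2FM + GL) / (2(EG − F²)) = (200*u^2 + 80*v^2 + 7)/(100*u^2 + 16*v^2 + 1)^(3/2).
At (u, v) = (-1, -3): H = 927*sqrt(5)/8575.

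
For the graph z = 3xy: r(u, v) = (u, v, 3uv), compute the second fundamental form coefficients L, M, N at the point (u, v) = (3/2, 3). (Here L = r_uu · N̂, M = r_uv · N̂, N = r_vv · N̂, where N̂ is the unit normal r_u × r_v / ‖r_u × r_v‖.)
L = 0;  M = 6*sqrt(409)/409;  N = 0

Compute the unit normal N̂(u, v) = (-3*v/sqrt(9*u^2 + 9*v^2 + 1), -3*u/sqrt(9*u^2 + 9*v^2 + 1), 1/sqrt(9*u^2 + 9*v^2 + 1)), and the second partials r_uu, r_uv, r_vv. Take dot products:
  L(u, v) = r_uu · N̂ = 0,
  M(u, v) = r_uv · N̂ = 3/sqrt(9*u^2 + 9*v^2 + 1),
  N(u, v) = r_vv · N̂ = 0.
Evaluating at (u, v) = (3/2, 3):
  L = 0, M = 6*sqrt(409)/409, N = 0.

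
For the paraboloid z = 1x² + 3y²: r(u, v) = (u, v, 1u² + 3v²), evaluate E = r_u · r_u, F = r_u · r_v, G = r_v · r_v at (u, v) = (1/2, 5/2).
E = 2;  F = 15;  G = 226

Partials: r_u = (1, 0, 2*u), r_v = (0, 1, 6*v). As functions of (u, v):
  E = r_u · r_u = 4*u^2 + 1,
  F = r_u · r_v = 12*u*v,
  G = r_v · r_v = 36*v^2 + 1.
Evaluating at (u, v) = (1/2, 5/2): E = 2, F = 15, G = 226.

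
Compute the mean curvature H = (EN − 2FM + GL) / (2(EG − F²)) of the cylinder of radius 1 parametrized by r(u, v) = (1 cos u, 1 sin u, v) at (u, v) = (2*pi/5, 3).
H = -1/2

With E = 1, F = 0, G = 1, L = -1, M = 0, N = 0, assemble
  H = (EN − 2FM + GL) / (2(EG − F²)) = -1/2.
At (u, v) = (2*pi/5, 3): H = -1/2.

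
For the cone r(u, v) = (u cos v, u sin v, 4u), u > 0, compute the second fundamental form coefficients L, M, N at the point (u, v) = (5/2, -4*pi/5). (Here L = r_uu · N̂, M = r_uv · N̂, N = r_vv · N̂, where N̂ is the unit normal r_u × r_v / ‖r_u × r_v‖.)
L = 0;  M = 0;  N = 10*sqrt(17)/17

Compute the unit normal N̂(u, v) = (-4*sqrt(17)*u*cos(v)/(17*Abs(u)), -4*sqrt(17)*u*sin(v)/(17*Abs(u)), sqrt(17)*u/(17*Abs(u))), and the second partials r_uu, r_uv, r_vv. Take dot products:
  L(u, v) = r_uu · N̂ = 0,
  M(u, v) = r_uv · N̂ = 0,
  N(u, v) = r_vv · N̂ = 4*sqrt(17)*u^2/(17*Abs(u)).
Evaluating at (u, v) = (5/2, -4*pi/5):
  L = 0, M = 0, N = 10*sqrt(17)/17.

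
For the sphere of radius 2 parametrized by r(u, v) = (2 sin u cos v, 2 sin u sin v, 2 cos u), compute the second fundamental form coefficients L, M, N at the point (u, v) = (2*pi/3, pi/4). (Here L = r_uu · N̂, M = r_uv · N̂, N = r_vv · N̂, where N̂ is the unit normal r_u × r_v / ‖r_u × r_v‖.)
L = -2;  M = 0;  N = -3/2

Compute the unit normal N̂(u, v) = (sin(u)^2*cos(v)/Abs(sin(u)), sin(u)^2*sin(v)/Abs(sin(u)), sin(2*u)/(2*Abs(sin(u)))), and the second partials r_uu, r_uv, r_vv. Take dot products:
  L(u, v) = r_uu · N̂ = -2*sin(u)/Abs(sin(u)),
  M(u, v) = r_uv · N̂ = 0,
  N(u, v) = r_vv · N̂ = -2*sin(u)^3/Abs(sin(u)).
Evaluating at (u, v) = (2*pi/3, pi/4):
  L = -2, M = 0, N = -3/2.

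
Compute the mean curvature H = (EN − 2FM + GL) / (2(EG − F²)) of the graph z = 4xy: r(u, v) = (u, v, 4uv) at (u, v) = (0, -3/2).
H = 0

With E = 16*v^2 + 1, F = 16*u*v, G = 16*u^2 + 1, L = 0, M = 4/sqrt(16*u^2 + 16*v^2 + 1), N = 0, assemble
  H = (EN − 2FM + GL) / (2(EG − F²)) = -64*u*v/(16*u^2 + 16*v^2 + 1)^(3/2).
At (u, v) = (0, -3/2): H = 0.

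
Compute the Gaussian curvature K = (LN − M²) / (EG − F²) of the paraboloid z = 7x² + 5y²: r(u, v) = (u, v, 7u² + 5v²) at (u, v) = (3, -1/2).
K = 7/160205

Coefficients of the first fundamental form: E = 196*u^2 + 1, F = 140*u*v, G = 100*v^2 + 1.
Coefficients of the second fundamental form: L = 14/sqrt(196*u^2 + 100*v^2 + 1), M = 0, N = 10/sqrt(196*u^2 + 100*v^2 + 1).
Assemble K = (LN − M²)/(EG − F²) = 140/(38416*u^4 + 39200*u^2*v^2 + 392*u^2 + 10000*v^4 + 200*v^2 + 1). At (u, v) = (3, -1/2): K = 7/160205.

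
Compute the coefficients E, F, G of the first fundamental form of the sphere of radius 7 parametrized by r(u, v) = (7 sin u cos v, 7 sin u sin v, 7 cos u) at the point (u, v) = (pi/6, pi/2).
E = 49;  F = 0;  G = 49/4

Partials: r_u = (7*cos(u)*cos(v), 7*sin(v)*cos(u), -7*sin(u)), r_v = (-7*sin(u)*sin(v), 7*sin(u)*cos(v), 0). As functions of (u, v):
  E = r_u · r_u = 49,
  F = r_u · r_v = 0,
  G = r_v · r_v = 49*sin(u)^2.
Evaluating at (u, v) = (pi/6, pi/2): E = 49, F = 0, G = 49/4.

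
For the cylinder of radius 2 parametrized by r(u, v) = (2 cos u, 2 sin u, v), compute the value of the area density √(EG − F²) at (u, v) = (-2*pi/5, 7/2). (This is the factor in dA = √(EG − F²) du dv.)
√(EG − F²)|_{(-2*pi/5, 7/2)} = 2

E = 4, F = 0, G = 1, so EG − F² = 4. Taking the positive square root: √(EG − F²) = 2. At (u, v) = (-2*pi/5, 7/2): 2.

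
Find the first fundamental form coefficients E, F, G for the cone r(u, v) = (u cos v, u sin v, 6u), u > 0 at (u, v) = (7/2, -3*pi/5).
E = 37;  F = 0;  G = 49/4

Partials: r_u = (cos(v), sin(v), 6), r_v = (-u*sin(v), u*cos(v), 0). As functions of (u, v):
  E = r_u · r_u = 37,
  F = r_u · r_v = 0,
  G = r_v · r_v = u^2.
Evaluating at (u, v) = (7/2, -3*pi/5): E = 37, F = 0, G = 49/4.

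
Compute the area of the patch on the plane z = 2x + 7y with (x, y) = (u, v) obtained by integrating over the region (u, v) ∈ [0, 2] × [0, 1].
Area = 6*sqrt(6)

Area = ∫∫ √(EG − F²) du dv with √(EG − F²) = 3*sqrt(6). Integrating over [0, 2] × [0, 1] gives 6*sqrt(6).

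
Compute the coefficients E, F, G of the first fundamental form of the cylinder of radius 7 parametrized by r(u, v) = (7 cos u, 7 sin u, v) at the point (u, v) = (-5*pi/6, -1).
E = 49;  F = 0;  G = 1

Partials: r_u = (-7*sin(u), 7*cos(u), 0), r_v = (0, 0, 1). As functions of (u, v):
  E = r_u · r_u = 49,
  F = r_u · r_v = 0,
  G = r_v · r_v = 1.
Evaluating at (u, v) = (-5*pi/6, -1): E = 49, F = 0, G = 1.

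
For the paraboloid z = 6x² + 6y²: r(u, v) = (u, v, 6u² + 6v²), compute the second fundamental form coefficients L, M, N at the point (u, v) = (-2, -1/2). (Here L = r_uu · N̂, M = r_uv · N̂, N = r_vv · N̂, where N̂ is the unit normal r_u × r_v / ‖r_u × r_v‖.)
L = 12*sqrt(613)/613;  M = 0;  N = 12*sqrt(613)/613

Compute the unit normal N̂(u, v) = (-12*u/sqrt(144*u^2 + 144*v^2 + 1), -12*v/sqrt(144*u^2 + 144*v^2 + 1), 1/sqrt(144*u^2 + 144*v^2 + 1)), and the second partials r_uu, r_uv, r_vv. Take dot products:
  L(u, v) = r_uu · N̂ = 12/sqrt(144*u^2 + 144*v^2 + 1),
  M(u, v) = r_uv · N̂ = 0,
  N(u, v) = r_vv · N̂ = 12/sqrt(144*u^2 + 144*v^2 + 1).
Evaluating at (u, v) = (-2, -1/2):
  L = 12*sqrt(613)/613, M = 0, N = 12*sqrt(613)/613.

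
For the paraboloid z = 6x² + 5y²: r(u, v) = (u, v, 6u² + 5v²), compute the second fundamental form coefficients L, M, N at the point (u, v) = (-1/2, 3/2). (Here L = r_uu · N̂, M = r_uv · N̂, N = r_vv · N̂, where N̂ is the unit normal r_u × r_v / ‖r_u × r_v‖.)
L = 6*sqrt(262)/131;  M = 0;  N = 5*sqrt(262)/131

Compute the unit normal N̂(u, v) = (-12*u/sqrt(144*u^2 + 100*v^2 + 1), -10*v/sqrt(144*u^2 + 100*v^2 + 1), 1/sqrt(144*u^2 + 100*v^2 + 1)), and the second partials r_uu, r_uv, r_vv. Take dot products:
  L(u, v) = r_uu · N̂ = 12/sqrt(144*u^2 + 100*v^2 + 1),
  M(u, v) = r_uv · N̂ = 0,
  N(u, v) = r_vv · N̂ = 10/sqrt(144*u^2 + 100*v^2 + 1).
Evaluating at (u, v) = (-1/2, 3/2):
  L = 6*sqrt(262)/131, M = 0, N = 5*sqrt(262)/131.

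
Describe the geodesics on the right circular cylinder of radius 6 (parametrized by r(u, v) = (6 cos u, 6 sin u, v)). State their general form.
The cylinder is flat (K = 0) and locally isometric to the plane via the development (u, v) ↦ (6 u, v). Geodesics are the pre-images of straight lines: circles (v constant), vertical lines (u constant), and helices (v = c · u + d) for constants c, d.

A right cylinder has E = 6², F = 0, G = 1, so EG − F² = 6², and L = −6, M = N = 0, giving K = (LN − M²)/(EG − F²) = 0 everywhere. A flat surface is locally isometric to the Euclidean plane via the map (u, v) ↦ (6 u, v). Straight lines in the (x̃, ỹ) plane pull back to: (a) horizontal circles (v = const), (b) vertical generators (u = const), and (c) helices (6 u tan θ = v, i.e. v = c · u + d).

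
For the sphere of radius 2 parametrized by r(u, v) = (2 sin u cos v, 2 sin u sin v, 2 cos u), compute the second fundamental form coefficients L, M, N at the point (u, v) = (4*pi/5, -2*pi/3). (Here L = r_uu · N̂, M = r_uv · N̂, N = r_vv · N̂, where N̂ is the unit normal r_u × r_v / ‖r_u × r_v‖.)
L = -2;  M = 0;  N = -5/4 + sqrt(5)/4

Compute the unit normal N̂(u, v) = (sin(u)^2*cos(v)/Abs(sin(u)), sin(u)^2*sin(v)/Abs(sin(u)), sin(2*u)/(2*Abs(sin(u)))), and the second partials r_uu, r_uv, r_vv. Take dot products:
  L(u, v) = r_uu · N̂ = -2*sin(u)/Abs(sin(u)),
  M(u, v) = r_uv · N̂ = 0,
  N(u, v) = r_vv · N̂ = -2*sin(u)^3/Abs(sin(u)).
Evaluating at (u, v) = (4*pi/5, -2*pi/3):
  L = -2, M = 0, N = -5/4 + sqrt(5)/4.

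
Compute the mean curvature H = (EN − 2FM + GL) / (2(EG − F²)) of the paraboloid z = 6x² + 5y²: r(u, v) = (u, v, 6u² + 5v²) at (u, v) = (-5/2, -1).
H = 5111*sqrt(1001)/1002001

With E = 144*u^2 + 1, F = 120*u*v, G = 100*v^2 + 1, L = 12/sqrt(144*u^2 + 100*v^2 + 1), M = 0, N = 10/sqrt(144*u^2 + 100*v^2 + 1), assemble
  H = (EN − 2FM + GL) / (2(EG − F²)) = (720*u^2 + 600*v^2 + 11)/(144*u^2 + 100*v^2 + 1)^(3/2).
At (u, v) = (-5/2, -1): H = 5111*sqrt(1001)/1002001.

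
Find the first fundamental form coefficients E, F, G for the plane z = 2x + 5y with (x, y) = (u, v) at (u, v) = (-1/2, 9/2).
E = 5;  F = 10;  G = 26

Partials: r_u = (1, 0, 2), r_v = (0, 1, 5). As functions of (u, v):
  E = r_u · r_u = 5,
  F = r_u · r_v = 10,
  G = r_v · r_v = 26.
Evaluating at (u, v) = (-1/2, 9/2): E = 5, F = 10, G = 26.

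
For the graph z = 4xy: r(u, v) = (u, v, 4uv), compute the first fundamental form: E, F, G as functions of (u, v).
E = 16*v^2 + 1;  F = 16*u*v;  G = 16*u^2 + 1

Compute partials: r_u = (1, 0, 4*v), r_v = (0, 1, 4*u). Then
  E = r_u · r_u = 16*v^2 + 1,
  F = r_u · r_v = 16*u*v,
  G = r_v · r_v = 16*u^2 + 1.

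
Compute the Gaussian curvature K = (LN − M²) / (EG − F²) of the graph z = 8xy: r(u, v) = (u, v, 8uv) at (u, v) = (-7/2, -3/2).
K = -64/863041

Coefficients of the first fundamental form: E = 64*v^2 + 1, F = 64*u*v, G = 64*u^2 + 1.
Coefficients of the second fundamental form: L = 0, M = 8/sqrt(64*u^2 + 64*v^2 + 1), N = 0.
Assemble K = (LN − M²)/(EG − F²) = -64/(4096*u^4 + 8192*u^2*v^2 + 128*u^2 + 4096*v^4 + 128*v^2 + 1). At (u, v) = (-7/2, -3/2): K = -64/863041.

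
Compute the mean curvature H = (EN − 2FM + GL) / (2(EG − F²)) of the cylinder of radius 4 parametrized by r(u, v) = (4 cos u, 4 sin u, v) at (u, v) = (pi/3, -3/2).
H = -1/8

With E = 16, F = 0, G = 1, L = -4, M = 0, N = 0, assemble
  H = (EN − 2FM + GL) / (2(EG − F²)) = -1/8.
At (u, v) = (pi/3, -3/2): H = -1/8.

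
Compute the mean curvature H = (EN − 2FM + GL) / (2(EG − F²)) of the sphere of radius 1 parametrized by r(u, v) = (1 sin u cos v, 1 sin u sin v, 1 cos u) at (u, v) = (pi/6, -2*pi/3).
H = -1

With E = 1, F = 0, G = sin(u)^2, L = -sin(u)/Abs(sin(u)), M = 0, N = -sin(u)^3/Abs(sin(u)), assemble
  H = (EN − 2FM + GL) / (2(EG − F²)) = -sin(u)/Abs(sin(u)).
At (u, v) = (pi/6, -2*pi/3): H = -1.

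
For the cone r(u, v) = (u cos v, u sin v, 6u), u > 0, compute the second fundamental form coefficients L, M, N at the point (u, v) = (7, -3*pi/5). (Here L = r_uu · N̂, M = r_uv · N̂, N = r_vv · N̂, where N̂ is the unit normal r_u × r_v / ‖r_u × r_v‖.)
L = 0;  M = 0;  N = 42*sqrt(37)/37

Compute the unit normal N̂(u, v) = (-6*sqrt(37)*u*cos(v)/(37*Abs(u)), -6*sqrt(37)*u*sin(v)/(37*Abs(u)), sqrt(37)*u/(37*Abs(u))), and the second partials r_uu, r_uv, r_vv. Take dot products:
  L(u, v) = r_uu · N̂ = 0,
  M(u, v) = r_uv · N̂ = 0,
  N(u, v) = r_vv · N̂ = 6*sqrt(37)*u^2/(37*Abs(u)).
Evaluating at (u, v) = (7, -3*pi/5):
  L = 0, M = 0, N = 42*sqrt(37)/37.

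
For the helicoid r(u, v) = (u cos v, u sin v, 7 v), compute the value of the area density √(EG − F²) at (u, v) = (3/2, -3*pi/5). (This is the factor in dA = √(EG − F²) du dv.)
√(EG − F²)|_{(3/2, -3*pi/5)} = sqrt(205)/2

E = 1, F = 0, G = u^2 + 49, so EG − F² = u^2 + 49. Taking the positive square root: √(EG − F²) = sqrt(u^2 + 49). At (u, v) = (3/2, -3*pi/5): sqrt(205)/2.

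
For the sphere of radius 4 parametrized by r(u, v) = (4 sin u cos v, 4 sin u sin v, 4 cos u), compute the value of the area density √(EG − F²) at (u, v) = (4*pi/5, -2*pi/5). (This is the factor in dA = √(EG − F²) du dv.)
√(EG − F²)|_{(4*pi/5, -2*pi/5)} = 4*sqrt(10 - 2*sqrt(5))

E = 16, F = 0, G = 16*sin(u)^2, so EG − F² = 256*sin(u)^2. Taking the positive square root: √(EG − F²) = 16*Abs(sin(u)). At (u, v) = (4*pi/5, -2*pi/5): 4*sqrt(10 - 2*sqrt(5)).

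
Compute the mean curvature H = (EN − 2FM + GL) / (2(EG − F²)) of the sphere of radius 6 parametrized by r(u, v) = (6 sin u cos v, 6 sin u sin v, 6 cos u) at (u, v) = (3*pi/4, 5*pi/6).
H = -1/6

With E = 36, F = 0, G = 36*sin(u)^2, L = -6*sin(u)/Abs(sin(u)), M = 0, N = -6*sin(u)^3/Abs(sin(u)), assemble
  H = (EN − 2FM + GL) / (2(EG − F²)) = -sin(u)/(6*Abs(sin(u))).
At (u, v) = (3*pi/4, 5*pi/6): H = -1/6.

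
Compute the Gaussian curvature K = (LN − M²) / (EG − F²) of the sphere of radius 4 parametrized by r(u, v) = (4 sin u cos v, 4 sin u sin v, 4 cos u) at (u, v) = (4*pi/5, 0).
K = 1/16

Coefficients of the first fundamental form: E = 16, F = 0, G = 16*sin(u)^2.
Coefficients of the second fundamental form: L = -4*sin(u)/Abs(sin(u)), M = 0, N = -4*sin(u)^3/Abs(sin(u)).
Assemble K = (LN − M²)/(EG − F²) = 1/16. At (u, v) = (4*pi/5, 0): K = 1/16.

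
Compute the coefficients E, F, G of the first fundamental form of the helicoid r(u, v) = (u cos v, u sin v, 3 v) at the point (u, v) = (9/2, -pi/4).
E = 1;  F = 0;  G = 117/4

Partials: r_u = (cos(v), sin(v), 0), r_v = (-u*sin(v), u*cos(v), 3). As functions of (u, v):
  E = r_u · r_u = 1,
  F = r_u · r_v = 0,
  G = r_v · r_v = u^2 + 9.
Evaluating at (u, v) = (9/2, -pi/4): E = 1, F = 0, G = 117/4.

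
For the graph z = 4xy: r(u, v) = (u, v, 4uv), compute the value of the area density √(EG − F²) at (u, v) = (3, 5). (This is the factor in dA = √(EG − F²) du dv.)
√(EG − F²)|_{(3, 5)} = sqrt(545)

E = 16*v^2 + 1, F = 16*u*v, G = 16*u^2 + 1, so EG − F² = 16*u^2 + 16*v^2 + 1. Taking the positive square root: √(EG − F²) = sqrt(16*u^2 + 16*v^2 + 1). At (u, v) = (3, 5): sqrt(545).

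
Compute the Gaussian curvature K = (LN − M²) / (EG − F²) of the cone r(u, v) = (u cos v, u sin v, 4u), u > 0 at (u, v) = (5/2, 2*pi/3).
K = 0

Coefficients of the first fundamental form: E = 17, F = 0, G = u^2.
Coefficients of the second fundamental form: L = 0, M = 0, N = 4*sqrt(17)*u^2/(17*Abs(u)).
Assemble K = (LN − M²)/(EG − F²) = 0. At (u, v) = (5/2, 2*pi/3): K = 0.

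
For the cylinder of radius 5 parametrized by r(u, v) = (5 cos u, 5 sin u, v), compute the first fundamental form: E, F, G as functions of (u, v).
E = 25;  F = 0;  G = 1

Compute partials: r_u = (-5*sin(u), 5*cos(u), 0), r_v = (0, 0, 1). Then
  E = r_u · r_u = 25,
  F = r_u · r_v = 0,
  G = r_v · r_v = 1.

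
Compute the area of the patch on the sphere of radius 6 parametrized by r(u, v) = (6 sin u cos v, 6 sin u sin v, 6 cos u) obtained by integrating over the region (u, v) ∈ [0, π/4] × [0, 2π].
Area = 36*pi*(2 - sqrt(2))

Area = ∫∫ √(EG − F²) du dv with √(EG − F²) = 36*Abs(sin(u)). Integrating over [0, π/4] × [0, 2π] gives 36*pi*(2 - sqrt(2)).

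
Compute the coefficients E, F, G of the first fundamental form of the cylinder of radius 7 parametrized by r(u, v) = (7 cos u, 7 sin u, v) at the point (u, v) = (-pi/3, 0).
E = 49;  F = 0;  G = 1

Partials: r_u = (-7*sin(u), 7*cos(u), 0), r_v = (0, 0, 1). As functions of (u, v):
  E = r_u · r_u = 49,
  F = r_u · r_v = 0,
  G = r_v · r_v = 1.
Evaluating at (u, v) = (-pi/3, 0): E = 49, F = 0, G = 1.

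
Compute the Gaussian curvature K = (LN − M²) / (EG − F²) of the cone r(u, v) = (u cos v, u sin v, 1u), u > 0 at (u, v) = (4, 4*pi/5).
K = 0

Coefficients of the first fundamental form: E = 2, F = 0, G = u^2.
Coefficients of the second fundamental form: L = 0, M = 0, N = sqrt(2)*u^2/(2*Abs(u)).
Assemble K = (LN − M²)/(EG − F²) = 0. At (u, v) = (4, 4*pi/5): K = 0.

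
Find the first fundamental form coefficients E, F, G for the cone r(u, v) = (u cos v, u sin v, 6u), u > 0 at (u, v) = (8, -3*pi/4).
E = 37;  F = 0;  G = 64

Partials: r_u = (cos(v), sin(v), 6), r_v = (-u*sin(v), u*cos(v), 0). As functions of (u, v):
  E = r_u · r_u = 37,
  F = r_u · r_v = 0,
  G = r_v · r_v = u^2.
Evaluating at (u, v) = (8, -3*pi/4): E = 37, F = 0, G = 64.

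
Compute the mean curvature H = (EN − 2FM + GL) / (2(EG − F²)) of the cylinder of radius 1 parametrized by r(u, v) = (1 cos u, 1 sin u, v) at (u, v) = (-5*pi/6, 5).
H = -1/2

With E = 1, F = 0, G = 1, L = -1, M = 0, N = 0, assemble
  H = (EN − 2FM + GL) / (2(EG − F²)) = -1/2.
At (u, v) = (-5*pi/6, 5): H = -1/2.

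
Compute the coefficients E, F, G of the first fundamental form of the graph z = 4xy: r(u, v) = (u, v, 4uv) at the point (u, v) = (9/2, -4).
E = 257;  F = -288;  G = 325

Partials: r_u = (1, 0, 4*v), r_v = (0, 1, 4*u). As functions of (u, v):
  E = r_u · r_u = 16*v^2 + 1,
  F = r_u · r_v = 16*u*v,
  G = r_v · r_v = 16*u^2 + 1.
Evaluating at (u, v) = (9/2, -4): E = 257, F = -288, G = 325.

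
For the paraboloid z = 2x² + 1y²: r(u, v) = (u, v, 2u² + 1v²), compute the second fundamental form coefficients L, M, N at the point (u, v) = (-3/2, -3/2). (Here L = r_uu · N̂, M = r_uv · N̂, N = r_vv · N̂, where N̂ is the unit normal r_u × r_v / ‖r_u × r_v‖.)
L = 2*sqrt(46)/23;  M = 0;  N = sqrt(46)/23

Compute the unit normal N̂(u, v) = (-4*u/sqrt(16*u^2 + 4*v^2 + 1), -2*v/sqrt(16*u^2 + 4*v^2 + 1), 1/sqrt(16*u^2 + 4*v^2 + 1)), and the second partials r_uu, r_uv, r_vv. Take dot products:
  L(u, v) = r_uu · N̂ = 4/sqrt(16*u^2 + 4*v^2 + 1),
  M(u, v) = r_uv · N̂ = 0,
  N(u, v) = r_vv · N̂ = 2/sqrt(16*u^2 + 4*v^2 + 1).
Evaluating at (u, v) = (-3/2, -3/2):
  L = 2*sqrt(46)/23, M = 0, N = sqrt(46)/23.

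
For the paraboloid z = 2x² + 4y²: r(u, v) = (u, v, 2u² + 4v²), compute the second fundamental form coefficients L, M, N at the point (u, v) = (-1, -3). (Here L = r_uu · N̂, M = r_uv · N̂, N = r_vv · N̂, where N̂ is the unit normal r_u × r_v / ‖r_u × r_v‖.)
L = 4*sqrt(593)/593;  M = 0;  N = 8*sqrt(593)/593

Compute the unit normal N̂(u, v) = (-4*u/sqrt(16*u^2 + 64*v^2 + 1), -8*v/sqrt(16*u^2 + 64*v^2 + 1), 1/sqrt(16*u^2 + 64*v^2 + 1)), and the second partials r_uu, r_uv, r_vv. Take dot products:
  L(u, v) = r_uu · N̂ = 4/sqrt(16*u^2 + 64*v^2 + 1),
  M(u, v) = r_uv · N̂ = 0,
  N(u, v) = r_vv · N̂ = 8/sqrt(16*u^2 + 64*v^2 + 1).
Evaluating at (u, v) = (-1, -3):
  L = 4*sqrt(593)/593, M = 0, N = 8*sqrt(593)/593.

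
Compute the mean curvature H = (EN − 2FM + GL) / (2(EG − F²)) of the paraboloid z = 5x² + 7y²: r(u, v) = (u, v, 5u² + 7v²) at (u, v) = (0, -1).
H = 992*sqrt(197)/38809

With E = 100*u^2 + 1, F = 140*u*v, G = 196*v^2 + 1, L = 10/sqrt(100*u^2 + 196*v^2 + 1), M = 0, N = 14/sqrt(100*u^2 + 196*v^2 + 1), assemble
  H = (EN − 2FM + GL) / (2(EG − F²)) = 4*(175*u^2 + 245*v^2 + 3)/(100*u^2 + 196*v^2 + 1)^(3/2).
At (u, v) = (0, -1): H = 992*sqrt(197)/38809.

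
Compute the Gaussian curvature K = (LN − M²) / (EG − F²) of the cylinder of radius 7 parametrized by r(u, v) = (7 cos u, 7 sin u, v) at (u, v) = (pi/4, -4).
K = 0

Coefficients of the first fundamental form: E = 49, F = 0, G = 1.
Coefficients of the second fundamental form: L = -7, M = 0, N = 0.
Assemble K = (LN − M²)/(EG − F²) = 0. At (u, v) = (pi/4, -4): K = 0.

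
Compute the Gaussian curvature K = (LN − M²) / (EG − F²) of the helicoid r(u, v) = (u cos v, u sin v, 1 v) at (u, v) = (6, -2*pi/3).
K = -1/1369

Coefficients of the first fundamental form: E = 1, F = 0, G = u^2 + 1.
Coefficients of the second fundamental form: L = 0, M = -1/sqrt(u^2 + 1), N = 0.
Assemble K = (LN − M²)/(EG − F²) = -1/(u^2 + 1)^2. At (u, v) = (6, -2*pi/3): K = -1/1369.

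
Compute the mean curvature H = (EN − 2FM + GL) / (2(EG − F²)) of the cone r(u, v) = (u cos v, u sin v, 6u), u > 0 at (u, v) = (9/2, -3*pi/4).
H = 2*sqrt(37)/111

With E = 37, F = 0, G = u^2, L = 0, M = 0, N = 6*sqrt(37)*u^2/(37*Abs(u)), assemble
  H = (EN − 2FM + GL) / (2(EG − F²)) = 3*sqrt(37)/(37*Abs(u)).
At (u, v) = (9/2, -3*pi/4): H = 2*sqrt(37)/111.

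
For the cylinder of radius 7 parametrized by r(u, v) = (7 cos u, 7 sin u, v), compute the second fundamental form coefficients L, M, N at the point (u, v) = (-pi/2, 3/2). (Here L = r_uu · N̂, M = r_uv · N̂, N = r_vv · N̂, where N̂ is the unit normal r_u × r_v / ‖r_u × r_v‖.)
L = -7;  M = 0;  N = 0

Compute the unit normal N̂(u, v) = (cos(u), sin(u), 0), and the second partials r_uu, r_uv, r_vv. Take dot products:
  L(u, v) = r_uu · N̂ = -7,
  M(u, v) = r_uv · N̂ = 0,
  N(u, v) = r_vv · N̂ = 0.
Evaluating at (u, v) = (-pi/2, 3/2):
  L = -7, M = 0, N = 0.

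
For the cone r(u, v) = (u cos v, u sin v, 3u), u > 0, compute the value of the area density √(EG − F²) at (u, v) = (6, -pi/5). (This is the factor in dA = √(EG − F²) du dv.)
√(EG − F²)|_{(6, -pi/5)} = 6*sqrt(10)

E = 10, F = 0, G = u^2, so EG − F² = 10*u^2. Taking the positive square root: √(EG − F²) = sqrt(10)*Abs(u). At (u, v) = (6, -pi/5): 6*sqrt(10).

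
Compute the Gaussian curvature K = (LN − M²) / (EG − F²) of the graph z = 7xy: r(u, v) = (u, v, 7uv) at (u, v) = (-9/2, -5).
K = -784/78730129

Coefficients of the first fundamental form: E = 49*v^2 + 1, F = 49*u*v, G = 49*u^2 + 1.
Coefficients of the second fundamental form: L = 0, M = 7/sqrt(49*u^2 + 49*v^2 + 1), N = 0.
Assemble K = (LN − M²)/(EG − F²) = -49/(2401*u^4 + 4802*u^2*v^2 + 98*u^2 + 2401*v^4 + 98*v^2 + 1). At (u, v) = (-9/2, -5): K = -784/78730129.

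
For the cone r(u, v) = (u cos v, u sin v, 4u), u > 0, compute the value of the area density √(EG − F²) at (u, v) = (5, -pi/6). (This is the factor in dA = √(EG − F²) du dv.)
√(EG − F²)|_{(5, -pi/6)} = 5*sqrt(17)

E = 17, F = 0, G = u^2, so EG − F² = 17*u^2. Taking the positive square root: √(EG − F²) = sqrt(17)*Abs(u). At (u, v) = (5, -pi/6): 5*sqrt(17).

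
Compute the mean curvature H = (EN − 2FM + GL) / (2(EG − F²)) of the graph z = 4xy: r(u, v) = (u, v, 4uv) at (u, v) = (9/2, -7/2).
H = 1008*sqrt(521)/271441

With E = 16*v^2 + 1, F = 16*u*v, G = 16*u^2 + 1, L = 0, M = 4/sqrt(16*u^2 + 16*v^2 + 1), N = 0, assemble
  H = (EN − 2FM + GL) / (2(EG − F²)) = -64*u*v/(16*u^2 + 16*v^2 + 1)^(3/2).
At (u, v) = (9/2, -7/2): H = 1008*sqrt(521)/271441.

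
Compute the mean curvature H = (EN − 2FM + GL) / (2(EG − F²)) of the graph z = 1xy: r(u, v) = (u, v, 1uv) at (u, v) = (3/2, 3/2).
H = -9*sqrt(22)/242

With E = v^2 + 1, F = u*v, G = u^2 + 1, L = 0, M = 1/sqrt(u^2 + v^2 + 1), N = 0, assemble
  H = (EN − 2FM + GL) / (2(EG − F²)) = -u*v/(u^2 + v^2 + 1)^(3/2).
At (u, v) = (3/2, 3/2): H = -9*sqrt(22)/242.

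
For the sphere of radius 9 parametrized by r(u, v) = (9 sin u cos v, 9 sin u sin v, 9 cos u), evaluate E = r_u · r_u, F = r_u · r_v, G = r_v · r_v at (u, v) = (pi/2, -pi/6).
E = 81;  F = 0;  G = 81

Partials: r_u = (9*cos(u)*cos(v), 9*sin(v)*cos(u), -9*sin(u)), r_v = (-9*sin(u)*sin(v), 9*sin(u)*cos(v), 0). As functions of (u, v):
  E = r_u · r_u = 81,
  F = r_u · r_v = 0,
  G = r_v · r_v = 81*sin(u)^2.
Evaluating at (u, v) = (pi/2, -pi/6): E = 81, F = 0, G = 81.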